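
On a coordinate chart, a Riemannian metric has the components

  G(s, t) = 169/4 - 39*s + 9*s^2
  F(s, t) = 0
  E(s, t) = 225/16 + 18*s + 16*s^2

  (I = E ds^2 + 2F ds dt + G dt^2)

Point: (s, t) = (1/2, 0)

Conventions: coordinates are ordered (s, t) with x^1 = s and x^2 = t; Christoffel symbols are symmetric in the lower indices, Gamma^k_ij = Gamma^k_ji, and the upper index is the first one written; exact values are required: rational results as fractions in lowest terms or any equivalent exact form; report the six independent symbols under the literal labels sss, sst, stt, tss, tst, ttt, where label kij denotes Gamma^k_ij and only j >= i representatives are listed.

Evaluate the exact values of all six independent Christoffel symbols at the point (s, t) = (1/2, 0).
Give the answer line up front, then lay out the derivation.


Answer: Gamma_sss = 272/433, Gamma_sst = 0, Gamma_stt = 240/433, Gamma_tss = 0, Gamma_tst = -3/5, Gamma_ttt = 0

E = 433/16, F = 0, G = 25 at the point
E_s = 34, E_t = 0, F_s = 0, F_t = 0, G_s = -30, G_t = 0
EG - F^2 = 10825/16;  g^inv = (16/10825) * [[25, 0], [0, 433/16]]
first-kind symbols [ij,l] = (1/2)(d_i g_jl + d_j g_il - d_l g_ij): [ss,s] = E_s/2 = 17, [ss,t] = F_s - E_t/2 = 0, [st,s] = E_t/2 = 0, [st,t] = G_s/2 = -15, [tt,s] = F_t - G_s/2 = 15, [tt,t] = G_t/2 = 0
Gamma^s_ij = (G*[ij,s] - F*[ij,t])/(EG - F^2), Gamma^t_ij = (E*[ij,t] - F*[ij,s])/(EG - F^2)


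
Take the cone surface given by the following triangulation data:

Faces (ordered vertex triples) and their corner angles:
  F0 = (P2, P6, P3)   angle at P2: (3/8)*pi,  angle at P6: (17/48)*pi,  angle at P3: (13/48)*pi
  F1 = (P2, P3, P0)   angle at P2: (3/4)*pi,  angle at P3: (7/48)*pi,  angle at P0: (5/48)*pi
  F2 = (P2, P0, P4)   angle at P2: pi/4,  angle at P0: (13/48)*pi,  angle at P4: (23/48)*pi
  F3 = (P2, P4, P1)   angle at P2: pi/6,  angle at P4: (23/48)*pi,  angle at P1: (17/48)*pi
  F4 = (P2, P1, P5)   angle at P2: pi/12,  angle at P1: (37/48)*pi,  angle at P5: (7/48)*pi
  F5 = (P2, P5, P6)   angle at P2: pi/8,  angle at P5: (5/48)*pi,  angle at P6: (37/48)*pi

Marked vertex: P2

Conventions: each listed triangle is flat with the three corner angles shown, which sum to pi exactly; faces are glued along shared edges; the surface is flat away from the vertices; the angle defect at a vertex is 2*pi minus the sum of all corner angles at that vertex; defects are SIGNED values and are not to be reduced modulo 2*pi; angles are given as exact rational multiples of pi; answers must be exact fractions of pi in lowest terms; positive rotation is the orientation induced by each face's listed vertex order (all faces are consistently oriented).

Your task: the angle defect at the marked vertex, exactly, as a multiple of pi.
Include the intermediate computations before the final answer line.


Sum of corner angles at P2: (7/4)*pi
defect = 2*pi - (7/4)*pi

Answer: defect(P2) = pi/4


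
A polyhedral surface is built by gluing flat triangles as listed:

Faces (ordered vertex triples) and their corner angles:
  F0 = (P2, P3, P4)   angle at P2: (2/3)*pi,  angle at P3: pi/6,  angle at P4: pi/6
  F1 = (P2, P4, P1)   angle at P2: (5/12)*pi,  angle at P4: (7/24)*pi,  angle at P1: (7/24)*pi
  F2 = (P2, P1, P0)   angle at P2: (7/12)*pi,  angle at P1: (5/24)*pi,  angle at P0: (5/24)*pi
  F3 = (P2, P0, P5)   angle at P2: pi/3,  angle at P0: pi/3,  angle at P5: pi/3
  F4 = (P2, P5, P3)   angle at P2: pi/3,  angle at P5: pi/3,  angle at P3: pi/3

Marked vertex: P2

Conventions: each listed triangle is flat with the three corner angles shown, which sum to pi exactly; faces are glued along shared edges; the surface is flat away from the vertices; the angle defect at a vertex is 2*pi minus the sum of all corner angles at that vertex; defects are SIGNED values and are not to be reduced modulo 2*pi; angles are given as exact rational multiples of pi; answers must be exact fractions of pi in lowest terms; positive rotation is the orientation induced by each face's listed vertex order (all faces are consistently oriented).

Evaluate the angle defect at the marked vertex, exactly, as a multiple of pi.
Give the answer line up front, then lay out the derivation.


Answer: defect(P2) = -pi/3

Sum of corner angles at P2: (7/3)*pi
defect = 2*pi - (7/3)*pi


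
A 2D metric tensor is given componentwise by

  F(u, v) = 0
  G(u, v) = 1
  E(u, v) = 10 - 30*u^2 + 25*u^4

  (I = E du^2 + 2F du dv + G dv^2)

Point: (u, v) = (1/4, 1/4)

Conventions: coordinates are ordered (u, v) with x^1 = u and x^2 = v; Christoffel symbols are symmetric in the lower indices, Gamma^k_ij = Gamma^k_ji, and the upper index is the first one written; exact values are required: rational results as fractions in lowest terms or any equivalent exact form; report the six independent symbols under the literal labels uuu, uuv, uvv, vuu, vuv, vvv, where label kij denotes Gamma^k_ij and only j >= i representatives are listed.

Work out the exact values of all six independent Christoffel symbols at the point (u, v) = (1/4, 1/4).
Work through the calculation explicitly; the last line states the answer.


E = 2105/256, F = 0, G = 1 at the point
E_u = -215/16, E_v = 0, F_u = 0, F_v = 0, G_u = 0, G_v = 0
EG - F^2 = 2105/256;  g^inv = (256/2105) * [[1, 0], [0, 2105/256]]
first-kind symbols [ij,l] = (1/2)(d_i g_jl + d_j g_il - d_l g_ij): [uu,u] = E_u/2 = -215/32, [uu,v] = F_u - E_v/2 = 0, [uv,u] = E_v/2 = 0, [uv,v] = G_u/2 = 0, [vv,u] = F_v - G_u/2 = 0, [vv,v] = G_v/2 = 0
Gamma^u_ij = (G*[ij,u] - F*[ij,v])/(EG - F^2), Gamma^v_ij = (E*[ij,v] - F*[ij,u])/(EG - F^2)

Answer: Gamma_uuu = -344/421, Gamma_uuv = 0, Gamma_uvv = 0, Gamma_vuu = 0, Gamma_vuv = 0, Gamma_vvv = 0


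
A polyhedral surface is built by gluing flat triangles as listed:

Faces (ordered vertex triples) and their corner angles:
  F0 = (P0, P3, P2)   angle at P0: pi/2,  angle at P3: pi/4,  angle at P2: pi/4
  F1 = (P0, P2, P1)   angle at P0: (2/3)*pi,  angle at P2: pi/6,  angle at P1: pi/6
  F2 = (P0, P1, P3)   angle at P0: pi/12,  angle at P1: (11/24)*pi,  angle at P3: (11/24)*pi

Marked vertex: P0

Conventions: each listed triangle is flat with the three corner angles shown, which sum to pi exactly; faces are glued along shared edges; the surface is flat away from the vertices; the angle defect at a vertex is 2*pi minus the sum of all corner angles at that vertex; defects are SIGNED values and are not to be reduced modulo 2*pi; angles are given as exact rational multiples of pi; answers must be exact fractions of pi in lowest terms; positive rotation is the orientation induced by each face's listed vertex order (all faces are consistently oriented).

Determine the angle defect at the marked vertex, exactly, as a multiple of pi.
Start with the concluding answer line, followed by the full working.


Answer: defect(P0) = (3/4)*pi

Sum of corner angles at P0: (5/4)*pi
defect = 2*pi - (5/4)*pi


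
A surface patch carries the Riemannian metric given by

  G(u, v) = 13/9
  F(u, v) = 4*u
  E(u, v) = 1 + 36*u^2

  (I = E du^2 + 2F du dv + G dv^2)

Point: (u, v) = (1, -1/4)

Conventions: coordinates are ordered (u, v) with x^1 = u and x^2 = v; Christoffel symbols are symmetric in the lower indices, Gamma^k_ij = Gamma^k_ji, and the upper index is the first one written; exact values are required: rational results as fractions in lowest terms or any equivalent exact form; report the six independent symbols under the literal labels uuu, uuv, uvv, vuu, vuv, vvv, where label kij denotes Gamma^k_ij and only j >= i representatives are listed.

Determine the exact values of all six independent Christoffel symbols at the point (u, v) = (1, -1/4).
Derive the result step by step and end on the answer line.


E = 37, F = 4, G = 13/9 at the point
E_u = 72, E_v = 0, F_u = 4, F_v = 0, G_u = 0, G_v = 0
EG - F^2 = 337/9;  g^inv = (9/337) * [[13/9, -4], [-4, 37]]
first-kind symbols [ij,l] = (1/2)(d_i g_jl + d_j g_il - d_l g_ij): [uu,u] = E_u/2 = 36, [uu,v] = F_u - E_v/2 = 4, [uv,u] = E_v/2 = 0, [uv,v] = G_u/2 = 0, [vv,u] = F_v - G_u/2 = 0, [vv,v] = G_v/2 = 0
Gamma^u_ij = (G*[ij,u] - F*[ij,v])/(EG - F^2), Gamma^v_ij = (E*[ij,v] - F*[ij,u])/(EG - F^2)

Answer: Gamma_uuu = 324/337, Gamma_uuv = 0, Gamma_uvv = 0, Gamma_vuu = 36/337, Gamma_vuv = 0, Gamma_vvv = 0


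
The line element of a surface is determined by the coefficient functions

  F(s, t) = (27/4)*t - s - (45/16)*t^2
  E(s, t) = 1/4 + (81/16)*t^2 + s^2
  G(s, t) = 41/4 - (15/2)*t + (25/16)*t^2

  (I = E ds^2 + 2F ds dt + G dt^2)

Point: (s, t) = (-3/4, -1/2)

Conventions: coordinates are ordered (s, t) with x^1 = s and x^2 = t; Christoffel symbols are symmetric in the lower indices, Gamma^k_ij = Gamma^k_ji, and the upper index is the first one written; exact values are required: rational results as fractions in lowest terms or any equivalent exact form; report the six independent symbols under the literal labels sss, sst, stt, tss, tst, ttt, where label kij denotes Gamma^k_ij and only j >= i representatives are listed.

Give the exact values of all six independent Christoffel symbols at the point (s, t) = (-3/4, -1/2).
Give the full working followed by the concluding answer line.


E = 133/64, F = -213/64, G = 921/64 at the point
E_s = -3/2, E_t = -81/16, F_s = -1, F_t = 153/16, G_s = 0, G_t = -145/16
EG - F^2 = 19281/1024;  g^inv = (1024/19281) * [[921/64, 213/64], [213/64, 133/64]]
first-kind symbols [ij,l] = (1/2)(d_i g_jl + d_j g_il - d_l g_ij): [ss,s] = E_s/2 = -3/4, [ss,t] = F_s - E_t/2 = 49/32, [st,s] = E_t/2 = -81/32, [st,t] = G_s/2 = 0, [tt,s] = F_t - G_s/2 = 153/16, [tt,t] = G_t/2 = -145/32
Gamma^s_ij = (G*[ij,s] - F*[ij,t])/(EG - F^2), Gamma^t_ij = (E*[ij,t] - F*[ij,s])/(EG - F^2)

Answer: Gamma_sss = -3889/12854, Gamma_sst = -24867/12854, Gamma_stt = 83647/12854, Gamma_tss = 1405/38562, Gamma_tst = -5751/12854, Gamma_ttt = 45893/38562


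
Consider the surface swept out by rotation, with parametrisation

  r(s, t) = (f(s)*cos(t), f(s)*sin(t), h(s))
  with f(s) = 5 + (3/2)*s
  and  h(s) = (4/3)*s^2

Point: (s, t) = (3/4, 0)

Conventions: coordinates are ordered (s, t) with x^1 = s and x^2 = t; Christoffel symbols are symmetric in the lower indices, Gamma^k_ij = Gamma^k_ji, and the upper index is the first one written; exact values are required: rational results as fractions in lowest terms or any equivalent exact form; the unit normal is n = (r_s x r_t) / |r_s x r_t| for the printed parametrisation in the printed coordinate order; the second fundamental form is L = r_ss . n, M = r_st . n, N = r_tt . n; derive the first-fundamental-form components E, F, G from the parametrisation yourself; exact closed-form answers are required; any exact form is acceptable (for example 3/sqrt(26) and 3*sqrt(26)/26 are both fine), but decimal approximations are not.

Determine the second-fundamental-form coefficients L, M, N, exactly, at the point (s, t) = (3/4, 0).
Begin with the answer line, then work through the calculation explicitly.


Answer: L = 8/5, M = 0, N = 49/10

f = 49/8, f' = 3/2, f'' = 0, h' = 2, h'' = 8/3
E = 25/4, F = 0, G = 2401/64; answer radicand W^2 = 25/4
unnormalised second-form numerators: l = 4, m = 0, n = 49/4; L = l/sqrt(25/4), and similarly M = m/sqrt(W^2), N = n/sqrt(W^2)


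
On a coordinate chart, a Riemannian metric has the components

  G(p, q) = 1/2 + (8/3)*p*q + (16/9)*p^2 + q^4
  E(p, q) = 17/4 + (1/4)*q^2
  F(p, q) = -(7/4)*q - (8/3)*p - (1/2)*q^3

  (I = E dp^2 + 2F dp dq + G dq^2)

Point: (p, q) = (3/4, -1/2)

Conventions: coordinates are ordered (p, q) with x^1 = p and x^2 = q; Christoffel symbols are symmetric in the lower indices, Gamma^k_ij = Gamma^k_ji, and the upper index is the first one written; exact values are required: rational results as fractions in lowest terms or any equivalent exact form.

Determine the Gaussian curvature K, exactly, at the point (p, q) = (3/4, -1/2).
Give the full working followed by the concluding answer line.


E = 69/16, F = -17/16, G = 9/16, EG - F^2 = 83/64 at the point
E_p = 0, E_q = -1/4, F_p = -8/3, F_q = -17/8, G_p = 4/3, G_q = 3/2
E_qq = 1/2, F_pq = 0, G_pp = 32/9
K follows from Brioschi's formula, (det M1 - det M2)/(EG - F^2)^2.
M1 = [[-E_qq/2 + F_pq - G_pp/2, E_p/2, F_p - E_q/2], [F_q - G_p/2, E, F], [G_q/2, F, G]] = [[-73/36, 0, -61/24], [-67/24, 69/16, -17/16], [3/4, -17/16, 9/16]]; det M1 = -17953/9216
M2 = [[0, E_q/2, G_p/2], [E_q/2, E, F], [G_p/2, F, G]] = [[0, -1/8, 2/3], [-1/8, 69/16, -17/16], [2/3, -17/16, 9/16]]; det M2 = -5371/3072
det M1 - det M2 = -115/576; K = -115/576 / (83/64)^2 = -7360/62001

Answer: K = -7360/62001


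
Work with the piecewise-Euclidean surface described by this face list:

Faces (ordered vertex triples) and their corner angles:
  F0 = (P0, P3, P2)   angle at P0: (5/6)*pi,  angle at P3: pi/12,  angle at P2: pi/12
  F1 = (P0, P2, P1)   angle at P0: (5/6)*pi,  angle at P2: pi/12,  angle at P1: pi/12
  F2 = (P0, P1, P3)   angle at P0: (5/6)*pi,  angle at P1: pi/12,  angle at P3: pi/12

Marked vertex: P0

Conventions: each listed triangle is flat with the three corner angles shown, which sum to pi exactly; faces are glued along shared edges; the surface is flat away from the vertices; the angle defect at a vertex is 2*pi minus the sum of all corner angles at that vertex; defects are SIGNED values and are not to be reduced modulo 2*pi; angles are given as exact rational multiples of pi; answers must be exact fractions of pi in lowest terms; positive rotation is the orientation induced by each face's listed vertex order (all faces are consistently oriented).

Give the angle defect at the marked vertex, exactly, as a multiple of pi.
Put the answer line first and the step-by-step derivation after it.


Answer: defect(P0) = -pi/2

Sum of corner angles at P0: (5/2)*pi
defect = 2*pi - (5/2)*pi


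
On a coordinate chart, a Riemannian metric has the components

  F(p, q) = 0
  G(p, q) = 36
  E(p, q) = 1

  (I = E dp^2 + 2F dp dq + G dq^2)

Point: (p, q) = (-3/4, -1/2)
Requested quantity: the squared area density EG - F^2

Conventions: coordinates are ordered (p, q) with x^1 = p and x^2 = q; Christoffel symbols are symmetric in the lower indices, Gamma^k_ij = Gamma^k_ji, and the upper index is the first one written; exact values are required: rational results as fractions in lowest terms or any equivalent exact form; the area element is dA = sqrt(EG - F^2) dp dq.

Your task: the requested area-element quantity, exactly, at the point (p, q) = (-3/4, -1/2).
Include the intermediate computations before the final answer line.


E = 1, F = 0, G = 36; EG - F^2 = 36

Answer: EG - F^2 = 36


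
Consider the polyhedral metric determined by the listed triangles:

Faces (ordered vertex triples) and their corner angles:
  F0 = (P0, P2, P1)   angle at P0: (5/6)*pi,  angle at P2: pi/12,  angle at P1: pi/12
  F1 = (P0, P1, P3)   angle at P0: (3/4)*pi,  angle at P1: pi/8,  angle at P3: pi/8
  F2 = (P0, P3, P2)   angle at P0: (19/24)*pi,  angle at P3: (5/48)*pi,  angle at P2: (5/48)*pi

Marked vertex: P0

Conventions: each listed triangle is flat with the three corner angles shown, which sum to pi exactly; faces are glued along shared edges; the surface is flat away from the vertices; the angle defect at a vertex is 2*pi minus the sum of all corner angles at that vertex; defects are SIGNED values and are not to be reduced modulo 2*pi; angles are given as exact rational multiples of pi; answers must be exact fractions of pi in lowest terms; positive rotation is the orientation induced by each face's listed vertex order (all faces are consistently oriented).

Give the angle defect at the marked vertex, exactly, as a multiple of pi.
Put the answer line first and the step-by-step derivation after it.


Answer: defect(P0) = (-3/8)*pi

Sum of corner angles at P0: (19/8)*pi
defect = 2*pi - (19/8)*pi


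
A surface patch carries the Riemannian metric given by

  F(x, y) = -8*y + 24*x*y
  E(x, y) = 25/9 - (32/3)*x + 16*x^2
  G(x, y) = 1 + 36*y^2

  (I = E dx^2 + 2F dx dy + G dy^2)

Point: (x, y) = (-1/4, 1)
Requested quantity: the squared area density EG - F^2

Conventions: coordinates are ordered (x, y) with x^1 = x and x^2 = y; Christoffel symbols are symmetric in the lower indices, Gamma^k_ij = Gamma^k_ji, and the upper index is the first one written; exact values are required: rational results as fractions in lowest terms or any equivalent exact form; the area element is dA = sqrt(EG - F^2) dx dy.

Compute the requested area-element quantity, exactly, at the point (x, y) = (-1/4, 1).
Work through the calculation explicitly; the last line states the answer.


E = 58/9, F = -14, G = 37; EG - F^2 = 382/9

Answer: EG - F^2 = 382/9


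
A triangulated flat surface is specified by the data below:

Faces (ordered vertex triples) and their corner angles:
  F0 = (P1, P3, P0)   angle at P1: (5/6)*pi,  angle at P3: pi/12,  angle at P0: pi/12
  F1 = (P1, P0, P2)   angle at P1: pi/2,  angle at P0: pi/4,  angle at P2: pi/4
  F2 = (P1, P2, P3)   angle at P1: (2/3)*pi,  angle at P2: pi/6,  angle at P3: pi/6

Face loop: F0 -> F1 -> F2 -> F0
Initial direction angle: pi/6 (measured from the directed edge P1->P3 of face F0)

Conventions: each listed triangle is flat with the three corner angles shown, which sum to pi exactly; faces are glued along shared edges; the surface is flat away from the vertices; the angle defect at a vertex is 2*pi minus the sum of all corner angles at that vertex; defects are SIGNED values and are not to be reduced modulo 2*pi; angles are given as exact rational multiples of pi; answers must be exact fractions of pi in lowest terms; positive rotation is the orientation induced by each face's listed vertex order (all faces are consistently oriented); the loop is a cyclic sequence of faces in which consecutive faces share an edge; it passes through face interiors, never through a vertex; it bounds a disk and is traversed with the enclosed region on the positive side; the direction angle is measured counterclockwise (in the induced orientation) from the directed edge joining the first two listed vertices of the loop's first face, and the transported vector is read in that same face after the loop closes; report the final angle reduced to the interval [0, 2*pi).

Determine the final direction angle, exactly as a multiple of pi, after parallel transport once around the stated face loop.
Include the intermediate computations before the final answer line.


enclosed vertex P1: corner angles sum to 2*pi, defect = 2*pi - 2*pi = 0
holonomy = initial angle + sum of enclosed defects (mod 2*pi), positive in the induced orientation
final angle = pi/6 + 0 = pi/6 (mod 2*pi)

Answer: final direction angle = pi/6


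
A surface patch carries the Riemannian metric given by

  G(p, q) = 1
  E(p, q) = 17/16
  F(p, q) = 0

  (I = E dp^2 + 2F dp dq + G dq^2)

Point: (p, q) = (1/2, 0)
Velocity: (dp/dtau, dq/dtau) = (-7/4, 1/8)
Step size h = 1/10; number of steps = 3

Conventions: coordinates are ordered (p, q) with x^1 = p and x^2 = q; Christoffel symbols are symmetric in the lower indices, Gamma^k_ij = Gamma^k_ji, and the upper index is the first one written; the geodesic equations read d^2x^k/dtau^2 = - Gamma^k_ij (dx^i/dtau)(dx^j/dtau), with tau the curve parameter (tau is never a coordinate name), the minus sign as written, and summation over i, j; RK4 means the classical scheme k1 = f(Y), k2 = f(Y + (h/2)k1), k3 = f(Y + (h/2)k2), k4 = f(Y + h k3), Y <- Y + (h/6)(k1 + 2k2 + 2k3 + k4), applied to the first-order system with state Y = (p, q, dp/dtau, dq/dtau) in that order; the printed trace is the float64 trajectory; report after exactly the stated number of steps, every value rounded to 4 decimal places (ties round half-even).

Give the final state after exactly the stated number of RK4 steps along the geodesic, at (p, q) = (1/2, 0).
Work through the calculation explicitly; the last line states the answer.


f(Y) = (dp/dtau, dq/dtau, -Gamma^p_ij Y'^i Y'^j, -Gamma^q_ij Y'^i Y'^j) with the Gammas evaluated at the stage position; h = 0.100000; intermediate values shown to 6 dp
step 0: p = 0.5000, q = 0.0000, dp/dtau = -1.7500, dq/dtau = 0.1250
step 1:
  k1: at (p, q) = (0.500000, 0.000000), (dp/dtau, dq/dtau) = (-1.750000, 0.125000); Gamma_ppp = 0.000000, Gamma_ppq = 0.000000, Gamma_pqq = 0.000000, Gamma_qpp = 0.000000, Gamma_qpq = 0.000000, Gamma_qqq = 0.000000; k1 = (-1.750000, 0.125000, 0.000000, 0.000000)
  k2: at (p, q) = (0.412500, 0.006250), (dp/dtau, dq/dtau) = (-1.750000, 0.125000); Gamma_ppp = 0.000000, Gamma_ppq = 0.000000, Gamma_pqq = 0.000000, Gamma_qpp = 0.000000, Gamma_qpq = 0.000000, Gamma_qqq = 0.000000; k2 = (-1.750000, 0.125000, 0.000000, 0.000000)
  k3: at (p, q) = (0.412500, 0.006250), (dp/dtau, dq/dtau) = (-1.750000, 0.125000); Gamma_ppp = 0.000000, Gamma_ppq = 0.000000, Gamma_pqq = 0.000000, Gamma_qpp = 0.000000, Gamma_qpq = 0.000000, Gamma_qqq = 0.000000; k3 = (-1.750000, 0.125000, 0.000000, 0.000000)
  k4: at (p, q) = (0.325000, 0.012500), (dp/dtau, dq/dtau) = (-1.750000, 0.125000); Gamma_ppp = 0.000000, Gamma_ppq = 0.000000, Gamma_pqq = 0.000000, Gamma_qpp = 0.000000, Gamma_qpq = 0.000000, Gamma_qqq = 0.000000; k4 = (-1.750000, 0.125000, 0.000000, 0.000000)
  Y <- Y + (h/6)(k1 + 2k2 + 2k3 + k4): p = 0.3250, q = 0.0125, dp/dtau = -1.7500, dq/dtau = 0.1250
step 2:
  k1: at (p, q) = (0.325000, 0.012500), (dp/dtau, dq/dtau) = (-1.750000, 0.125000); Gamma_ppp = 0.000000, Gamma_ppq = 0.000000, Gamma_pqq = 0.000000, Gamma_qpp = 0.000000, Gamma_qpq = 0.000000, Gamma_qqq = 0.000000; k1 = (-1.750000, 0.125000, 0.000000, 0.000000)
  k2: at (p, q) = (0.237500, 0.018750), (dp/dtau, dq/dtau) = (-1.750000, 0.125000); Gamma_ppp = 0.000000, Gamma_ppq = 0.000000, Gamma_pqq = 0.000000, Gamma_qpp = 0.000000, Gamma_qpq = 0.000000, Gamma_qqq = 0.000000; k2 = (-1.750000, 0.125000, 0.000000, 0.000000)
  k3: at (p, q) = (0.237500, 0.018750), (dp/dtau, dq/dtau) = (-1.750000, 0.125000); Gamma_ppp = 0.000000, Gamma_ppq = 0.000000, Gamma_pqq = 0.000000, Gamma_qpp = 0.000000, Gamma_qpq = 0.000000, Gamma_qqq = 0.000000; k3 = (-1.750000, 0.125000, 0.000000, 0.000000)
  k4: at (p, q) = (0.150000, 0.025000), (dp/dtau, dq/dtau) = (-1.750000, 0.125000); Gamma_ppp = 0.000000, Gamma_ppq = 0.000000, Gamma_pqq = 0.000000, Gamma_qpp = 0.000000, Gamma_qpq = 0.000000, Gamma_qqq = 0.000000; k4 = (-1.750000, 0.125000, 0.000000, 0.000000)
  Y <- Y + (h/6)(k1 + 2k2 + 2k3 + k4): p = 0.1500, q = 0.0250, dp/dtau = -1.7500, dq/dtau = 0.1250
step 3:
  k1: at (p, q) = (0.150000, 0.025000), (dp/dtau, dq/dtau) = (-1.750000, 0.125000); Gamma_ppp = 0.000000, Gamma_ppq = 0.000000, Gamma_pqq = 0.000000, Gamma_qpp = 0.000000, Gamma_qpq = 0.000000, Gamma_qqq = 0.000000; k1 = (-1.750000, 0.125000, 0.000000, 0.000000)
  k2: at (p, q) = (0.062500, 0.031250), (dp/dtau, dq/dtau) = (-1.750000, 0.125000); Gamma_ppp = 0.000000, Gamma_ppq = 0.000000, Gamma_pqq = 0.000000, Gamma_qpp = 0.000000, Gamma_qpq = 0.000000, Gamma_qqq = 0.000000; k2 = (-1.750000, 0.125000, 0.000000, 0.000000)
  k3: at (p, q) = (0.062500, 0.031250), (dp/dtau, dq/dtau) = (-1.750000, 0.125000); Gamma_ppp = 0.000000, Gamma_ppq = 0.000000, Gamma_pqq = 0.000000, Gamma_qpp = 0.000000, Gamma_qpq = 0.000000, Gamma_qqq = 0.000000; k3 = (-1.750000, 0.125000, 0.000000, 0.000000)
  k4: at (p, q) = (-0.025000, 0.037500), (dp/dtau, dq/dtau) = (-1.750000, 0.125000); Gamma_ppp = 0.000000, Gamma_ppq = 0.000000, Gamma_pqq = 0.000000, Gamma_qpp = 0.000000, Gamma_qpq = 0.000000, Gamma_qqq = 0.000000; k4 = (-1.750000, 0.125000, 0.000000, 0.000000)
  Y <- Y + (h/6)(k1 + 2k2 + 2k3 + k4): p = -0.0250, q = 0.0375, dp/dtau = -1.7500, dq/dtau = 0.1250

Answer: p = -0.0250, q = 0.0375, dp/dtau = -1.7500, dq/dtau = 0.1250


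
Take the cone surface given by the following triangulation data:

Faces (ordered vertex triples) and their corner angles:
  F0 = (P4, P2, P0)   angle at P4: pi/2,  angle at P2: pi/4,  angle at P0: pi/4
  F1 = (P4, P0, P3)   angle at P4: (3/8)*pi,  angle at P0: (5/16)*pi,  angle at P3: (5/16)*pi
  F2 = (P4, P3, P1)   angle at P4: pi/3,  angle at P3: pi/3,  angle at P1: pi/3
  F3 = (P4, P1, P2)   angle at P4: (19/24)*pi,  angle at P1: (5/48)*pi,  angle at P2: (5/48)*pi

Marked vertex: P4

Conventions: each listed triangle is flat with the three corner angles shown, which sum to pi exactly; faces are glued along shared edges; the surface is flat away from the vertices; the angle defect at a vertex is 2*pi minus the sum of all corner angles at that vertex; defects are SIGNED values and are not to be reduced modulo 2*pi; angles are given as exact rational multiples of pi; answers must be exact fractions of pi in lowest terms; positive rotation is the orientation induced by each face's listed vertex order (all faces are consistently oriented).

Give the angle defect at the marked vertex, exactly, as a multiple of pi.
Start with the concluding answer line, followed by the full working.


Answer: defect(P4) = 0

Sum of corner angles at P4: 2*pi
defect = 2*pi - 2*pi


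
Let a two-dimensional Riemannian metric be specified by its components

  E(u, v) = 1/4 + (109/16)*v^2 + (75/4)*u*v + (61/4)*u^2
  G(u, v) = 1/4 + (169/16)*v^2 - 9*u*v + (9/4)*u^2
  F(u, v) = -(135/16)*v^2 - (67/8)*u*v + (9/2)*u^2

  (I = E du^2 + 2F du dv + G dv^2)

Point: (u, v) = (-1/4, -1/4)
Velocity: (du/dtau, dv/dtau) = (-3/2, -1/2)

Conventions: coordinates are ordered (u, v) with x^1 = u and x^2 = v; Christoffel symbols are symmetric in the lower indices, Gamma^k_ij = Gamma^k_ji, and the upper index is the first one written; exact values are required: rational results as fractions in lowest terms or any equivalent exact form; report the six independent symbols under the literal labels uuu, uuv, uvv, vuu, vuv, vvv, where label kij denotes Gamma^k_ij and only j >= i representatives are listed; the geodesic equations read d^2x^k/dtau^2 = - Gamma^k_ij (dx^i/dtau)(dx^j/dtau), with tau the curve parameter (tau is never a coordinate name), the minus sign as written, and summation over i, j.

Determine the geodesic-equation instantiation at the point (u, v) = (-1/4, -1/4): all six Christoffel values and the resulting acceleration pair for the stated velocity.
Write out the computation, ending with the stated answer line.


E = 717/256, F = -197/256, G = 125/256 at the point
E_u = -197/16, E_v = -259/32, F_u = -5/32, F_v = 101/16, G_u = 9/8, G_v = -97/32
EG - F^2 = 397/512;  g^inv = (512/397) * [[125/256, 197/256], [197/256, 717/256]]
first-kind symbols [ij,l] = (1/2)(d_i g_jl + d_j g_il - d_l g_ij): [uu,u] = E_u/2 = -197/32, [uu,v] = F_u - E_v/2 = 249/64, [uv,u] = E_v/2 = -259/64, [uv,v] = G_u/2 = 9/16, [vv,u] = F_v - G_u/2 = 23/4, [vv,v] = G_v/2 = -97/64
Gamma^u_ij = (G*[ij,u] - F*[ij,v])/(EG - F^2), Gamma^v_ij = (E*[ij,v] - F*[ij,u])/(EG - F^2)
Gamma_uuu = -197/12704, Gamma_uuv = -25283/12704, Gamma_uvv = 26891/12704, Gamma_vuu = 100915/12704, Gamma_vuv = -25211/12704, Gamma_vvv = 2947/12704
d^2u/dtau^2 = -(Gamma_uuu*(-3/2)^2 + 2*Gamma_uuv*(-3/2)*(-1/2) + Gamma_uvv*(-1/2)^2) = 31645/12704
d^2v/dtau^2 = -(Gamma_vuu*(-3/2)^2 + 2*Gamma_vuv*(-3/2)*(-1/2) + Gamma_vvv*(-1/2)^2) = -189979/12704

Answer: Gamma_uuu = -197/12704, Gamma_uuv = -25283/12704, Gamma_uvv = 26891/12704, Gamma_vuu = 100915/12704, Gamma_vuv = -25211/12704, Gamma_vvv = 2947/12704; accelerations (d^2u/dtau^2, d^2v/dtau^2) = (31645/12704, -189979/12704)


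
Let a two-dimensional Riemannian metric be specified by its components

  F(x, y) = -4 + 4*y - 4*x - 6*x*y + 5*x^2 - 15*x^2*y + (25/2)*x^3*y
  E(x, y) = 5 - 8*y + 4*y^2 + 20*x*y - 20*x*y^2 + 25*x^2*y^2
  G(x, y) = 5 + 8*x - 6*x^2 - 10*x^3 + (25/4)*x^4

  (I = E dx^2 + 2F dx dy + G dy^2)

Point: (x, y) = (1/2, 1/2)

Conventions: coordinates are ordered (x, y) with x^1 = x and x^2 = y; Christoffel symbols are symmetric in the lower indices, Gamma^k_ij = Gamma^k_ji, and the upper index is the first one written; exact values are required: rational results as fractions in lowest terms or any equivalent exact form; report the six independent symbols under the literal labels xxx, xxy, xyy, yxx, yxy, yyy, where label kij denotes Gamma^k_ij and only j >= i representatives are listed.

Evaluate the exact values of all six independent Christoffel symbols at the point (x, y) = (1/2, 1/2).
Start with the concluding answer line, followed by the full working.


Answer: Gamma_xxx = 360/749, Gamma_xxy = 72/749, Gamma_xyy = 0, Gamma_yxx = -380/749, Gamma_yxy = -76/749, Gamma_yyy = 0

E = 97/16, F = -171/32, G = 425/64 at the point
E_x = 45/4, E_y = 9/4, F_x = -77/16, F_y = -19/16, G_x = -19/8, G_y = 0
EG - F^2 = 749/64;  g^inv = (64/749) * [[425/64, 171/32], [171/32, 97/16]]
first-kind symbols [ij,l] = (1/2)(d_i g_jl + d_j g_il - d_l g_ij): [xx,x] = E_x/2 = 45/8, [xx,y] = F_x - E_y/2 = -95/16, [xy,x] = E_y/2 = 9/8, [xy,y] = G_x/2 = -19/16, [yy,x] = F_y - G_x/2 = 0, [yy,y] = G_y/2 = 0
Gamma^x_ij = (G*[ij,x] - F*[ij,y])/(EG - F^2), Gamma^y_ij = (E*[ij,y] - F*[ij,x])/(EG - F^2)


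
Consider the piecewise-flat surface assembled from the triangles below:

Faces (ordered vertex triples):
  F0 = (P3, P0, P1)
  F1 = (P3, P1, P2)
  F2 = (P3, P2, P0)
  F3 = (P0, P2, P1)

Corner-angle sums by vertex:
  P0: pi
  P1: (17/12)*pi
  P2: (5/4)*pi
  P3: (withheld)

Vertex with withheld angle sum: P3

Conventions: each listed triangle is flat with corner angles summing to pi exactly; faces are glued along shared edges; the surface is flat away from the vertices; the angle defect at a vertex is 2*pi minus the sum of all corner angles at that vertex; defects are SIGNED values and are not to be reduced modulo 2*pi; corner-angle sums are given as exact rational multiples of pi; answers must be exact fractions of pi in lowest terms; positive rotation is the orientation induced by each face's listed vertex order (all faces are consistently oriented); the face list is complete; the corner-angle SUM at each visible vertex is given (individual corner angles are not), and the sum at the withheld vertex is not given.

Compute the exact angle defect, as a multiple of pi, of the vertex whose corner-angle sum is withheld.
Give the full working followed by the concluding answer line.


V = 4, E = 6, F = 4; chi = V - E + F = 2
Gauss-Bonnet: total defect = 2*pi*chi = 4*pi; visible defects sum to (7/3)*pi

Answer: defect(P3) = (5/3)*pi


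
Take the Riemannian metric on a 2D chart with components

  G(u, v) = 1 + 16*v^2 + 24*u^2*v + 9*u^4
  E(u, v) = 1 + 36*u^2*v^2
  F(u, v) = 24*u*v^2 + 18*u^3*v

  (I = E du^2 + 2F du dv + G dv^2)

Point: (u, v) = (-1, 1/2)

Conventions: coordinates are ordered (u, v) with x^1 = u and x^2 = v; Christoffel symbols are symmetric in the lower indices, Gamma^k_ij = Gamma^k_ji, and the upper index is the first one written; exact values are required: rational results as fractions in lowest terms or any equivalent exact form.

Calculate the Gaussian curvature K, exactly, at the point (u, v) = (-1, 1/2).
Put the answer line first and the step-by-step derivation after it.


Answer: K = -24/1225

E = 10, F = -15, G = 26, EG - F^2 = 35 at the point
E_u = -18, E_v = 36, F_u = 33, F_v = -42, G_u = -60, G_v = 40
E_vv = 72, F_uv = 78, G_uu = 132
Brioschi: K = (det M1 - det M2) / (EG - F^2)^2 with the standard first/second-derivative matrices M1, M2.
M1 = [[-E_vv/2 + F_uv - G_uu/2, E_u/2, F_u - E_v/2], [F_v - G_u/2, E, F], [G_v/2, F, G]] = [[-24, -9, 15], [-12, 10, -15], [20, -15, 26]]; det M1 = -1248
M2 = [[0, E_v/2, G_u/2], [E_v/2, E, F], [G_u/2, F, G]] = [[0, 18, -30], [18, 10, -15], [-30, -15, 26]]; det M2 = -1224
det M1 - det M2 = -24; K = -24 / (35)^2 = -24/1225


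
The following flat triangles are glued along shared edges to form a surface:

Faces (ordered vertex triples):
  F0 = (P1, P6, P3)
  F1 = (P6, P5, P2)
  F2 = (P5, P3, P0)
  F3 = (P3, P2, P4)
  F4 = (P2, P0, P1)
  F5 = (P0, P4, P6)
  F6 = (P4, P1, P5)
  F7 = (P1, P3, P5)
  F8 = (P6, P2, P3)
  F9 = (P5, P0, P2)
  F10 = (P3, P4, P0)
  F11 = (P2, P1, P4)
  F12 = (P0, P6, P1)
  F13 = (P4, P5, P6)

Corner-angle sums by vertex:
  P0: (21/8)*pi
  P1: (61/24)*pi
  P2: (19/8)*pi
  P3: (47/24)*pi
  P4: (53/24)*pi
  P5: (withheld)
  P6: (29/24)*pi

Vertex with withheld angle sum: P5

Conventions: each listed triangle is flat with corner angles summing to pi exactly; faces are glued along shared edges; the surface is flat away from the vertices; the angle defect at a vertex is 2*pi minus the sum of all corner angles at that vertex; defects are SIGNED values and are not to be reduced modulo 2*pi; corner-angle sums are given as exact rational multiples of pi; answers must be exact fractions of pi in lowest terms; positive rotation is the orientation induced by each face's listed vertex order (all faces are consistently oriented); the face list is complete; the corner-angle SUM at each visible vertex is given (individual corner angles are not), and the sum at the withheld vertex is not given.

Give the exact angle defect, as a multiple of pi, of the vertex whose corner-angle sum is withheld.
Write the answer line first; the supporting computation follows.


Answer: defect(P5) = (11/12)*pi

V = 7, E = 21, F = 14; chi = V - E + F = 0
Gauss-Bonnet: total defect = 2*pi*chi = 0; visible defects sum to (-11/12)*pi


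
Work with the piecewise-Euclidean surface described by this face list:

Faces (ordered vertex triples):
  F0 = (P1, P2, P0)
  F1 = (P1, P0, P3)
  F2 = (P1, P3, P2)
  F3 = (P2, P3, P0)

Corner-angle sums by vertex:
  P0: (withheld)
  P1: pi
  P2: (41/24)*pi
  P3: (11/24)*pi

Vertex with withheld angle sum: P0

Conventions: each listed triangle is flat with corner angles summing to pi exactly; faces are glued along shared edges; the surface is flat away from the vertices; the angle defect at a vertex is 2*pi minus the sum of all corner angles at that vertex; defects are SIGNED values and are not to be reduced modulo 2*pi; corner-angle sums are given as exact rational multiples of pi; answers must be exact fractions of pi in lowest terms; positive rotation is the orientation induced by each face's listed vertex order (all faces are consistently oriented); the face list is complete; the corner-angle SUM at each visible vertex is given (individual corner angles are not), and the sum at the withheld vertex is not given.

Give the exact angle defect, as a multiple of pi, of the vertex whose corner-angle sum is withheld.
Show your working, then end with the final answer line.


V = 4, E = 6, F = 4; chi = V - E + F = 2
Gauss-Bonnet: total defect = 2*pi*chi = 4*pi; visible defects sum to (17/6)*pi

Answer: defect(P0) = (7/6)*pi


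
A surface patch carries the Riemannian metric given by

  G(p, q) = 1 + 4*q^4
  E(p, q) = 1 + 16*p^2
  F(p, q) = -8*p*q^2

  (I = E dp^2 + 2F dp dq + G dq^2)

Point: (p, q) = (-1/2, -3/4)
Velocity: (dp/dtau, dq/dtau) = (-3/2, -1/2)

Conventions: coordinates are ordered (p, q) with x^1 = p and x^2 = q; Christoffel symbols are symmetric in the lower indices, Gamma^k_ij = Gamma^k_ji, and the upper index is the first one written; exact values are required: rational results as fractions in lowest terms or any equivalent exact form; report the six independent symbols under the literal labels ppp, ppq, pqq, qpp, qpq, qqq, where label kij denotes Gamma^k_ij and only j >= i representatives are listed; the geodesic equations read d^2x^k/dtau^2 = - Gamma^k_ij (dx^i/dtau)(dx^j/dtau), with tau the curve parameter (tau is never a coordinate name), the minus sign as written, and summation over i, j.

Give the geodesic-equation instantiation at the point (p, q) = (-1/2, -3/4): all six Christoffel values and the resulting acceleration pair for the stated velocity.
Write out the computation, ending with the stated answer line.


E = 5, F = 9/4, G = 145/64 at the point
E_p = -16, E_q = 0, F_p = -9/2, F_q = -6, G_p = 0, G_q = -27/4
EG - F^2 = 401/64;  g^inv = (64/401) * [[145/64, -9/4], [-9/4, 5]]
first-kind symbols [ij,l] = (1/2)(d_i g_jl + d_j g_il - d_l g_ij): [pp,p] = E_p/2 = -8, [pp,q] = F_p - E_q/2 = -9/2, [pq,p] = E_q/2 = 0, [pq,q] = G_p/2 = 0, [qq,p] = F_q - G_p/2 = -6, [qq,q] = G_q/2 = -27/8
Gamma^p_ij = (G*[ij,p] - F*[ij,q])/(EG - F^2), Gamma^q_ij = (E*[ij,q] - F*[ij,p])/(EG - F^2)
Gamma_ppp = -512/401, Gamma_ppq = 0, Gamma_pqq = -384/401, Gamma_qpp = -288/401, Gamma_qpq = 0, Gamma_qqq = -216/401
d^2p/dtau^2 = -(Gamma_ppp*(-3/2)^2 + 2*Gamma_ppq*(-3/2)*(-1/2) + Gamma_pqq*(-1/2)^2) = 1248/401
d^2q/dtau^2 = -(Gamma_qpp*(-3/2)^2 + 2*Gamma_qpq*(-3/2)*(-1/2) + Gamma_qqq*(-1/2)^2) = 702/401

Answer: Gamma_ppp = -512/401, Gamma_ppq = 0, Gamma_pqq = -384/401, Gamma_qpp = -288/401, Gamma_qpq = 0, Gamma_qqq = -216/401; accelerations (d^2p/dtau^2, d^2q/dtau^2) = (1248/401, 702/401)


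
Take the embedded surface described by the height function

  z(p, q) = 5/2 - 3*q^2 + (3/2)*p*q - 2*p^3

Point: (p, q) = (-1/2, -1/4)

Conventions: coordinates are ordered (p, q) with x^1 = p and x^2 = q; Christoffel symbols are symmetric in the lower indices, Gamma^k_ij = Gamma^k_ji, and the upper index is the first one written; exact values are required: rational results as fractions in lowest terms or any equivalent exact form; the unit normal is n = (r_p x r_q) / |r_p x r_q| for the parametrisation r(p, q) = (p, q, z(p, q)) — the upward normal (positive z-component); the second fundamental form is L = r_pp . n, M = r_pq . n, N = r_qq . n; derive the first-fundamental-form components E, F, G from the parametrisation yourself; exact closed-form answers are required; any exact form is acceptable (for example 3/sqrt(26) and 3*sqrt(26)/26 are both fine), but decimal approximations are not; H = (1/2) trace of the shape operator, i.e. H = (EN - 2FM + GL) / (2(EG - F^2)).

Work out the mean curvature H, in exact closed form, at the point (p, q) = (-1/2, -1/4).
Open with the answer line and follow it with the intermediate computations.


Answer: H = -3456*sqrt(13)/21125

z_p = -15/8, z_q = 3/4, z_pp = 6, z_pq = 3/2, z_qq = -6
E = 289/64, F = -45/32, G = 25/16; answer radicand W^2 = 325/64
unnormalised second-form numerators: l = 6, m = 3/2, n = -6; L = l/sqrt(325/64), and similarly M = m/sqrt(W^2), N = n/sqrt(W^2)
H = (E*n - 2*F*m + G*l) / (2*(EG - F^2)*sqrt(W^2)); E*n - 2*F*m + G*l = -27/2, EG - F^2 = 325/64, so H = (-432/325)/sqrt(325/64)


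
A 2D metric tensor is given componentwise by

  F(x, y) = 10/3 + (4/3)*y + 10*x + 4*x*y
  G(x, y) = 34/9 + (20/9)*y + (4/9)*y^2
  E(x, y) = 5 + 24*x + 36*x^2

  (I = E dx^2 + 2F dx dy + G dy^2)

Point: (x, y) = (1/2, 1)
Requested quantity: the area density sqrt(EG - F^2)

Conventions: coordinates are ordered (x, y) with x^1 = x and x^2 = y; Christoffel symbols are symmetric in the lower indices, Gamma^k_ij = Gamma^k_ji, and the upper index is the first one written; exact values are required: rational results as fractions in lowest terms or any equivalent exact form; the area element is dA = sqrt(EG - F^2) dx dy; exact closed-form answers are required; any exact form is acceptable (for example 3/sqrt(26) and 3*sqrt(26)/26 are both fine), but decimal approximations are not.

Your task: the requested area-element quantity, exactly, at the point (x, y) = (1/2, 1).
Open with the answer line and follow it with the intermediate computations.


Answer: sqrt(EG - F^2) = sqrt(283)/3

E = 26, F = 35/3, G = 58/9; EG - F^2 = 283/9


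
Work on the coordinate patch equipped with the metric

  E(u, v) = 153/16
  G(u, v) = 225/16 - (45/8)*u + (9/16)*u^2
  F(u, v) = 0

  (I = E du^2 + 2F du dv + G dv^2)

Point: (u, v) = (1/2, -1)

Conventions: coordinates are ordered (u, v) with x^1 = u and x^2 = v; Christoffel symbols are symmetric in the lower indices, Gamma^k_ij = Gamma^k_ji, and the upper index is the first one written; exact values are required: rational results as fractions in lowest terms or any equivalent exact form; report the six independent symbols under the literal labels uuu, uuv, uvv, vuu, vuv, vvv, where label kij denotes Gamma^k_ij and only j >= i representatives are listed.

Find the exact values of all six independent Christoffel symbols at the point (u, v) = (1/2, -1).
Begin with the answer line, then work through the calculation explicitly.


Answer: Gamma_uuu = 0, Gamma_uuv = 0, Gamma_uvv = 9/34, Gamma_vuu = 0, Gamma_vuv = -2/9, Gamma_vvv = 0

E = 153/16, F = 0, G = 729/64 at the point
E_u = 0, E_v = 0, F_u = 0, F_v = 0, G_u = -81/16, G_v = 0
EG - F^2 = 111537/1024;  g^inv = (1024/111537) * [[729/64, 0], [0, 153/16]]
first-kind symbols [ij,l] = (1/2)(d_i g_jl + d_j g_il - d_l g_ij): [uu,u] = E_u/2 = 0, [uu,v] = F_u - E_v/2 = 0, [uv,u] = E_v/2 = 0, [uv,v] = G_u/2 = -81/32, [vv,u] = F_v - G_u/2 = 81/32, [vv,v] = G_v/2 = 0
Gamma^u_ij = (G*[ij,u] - F*[ij,v])/(EG - F^2), Gamma^v_ij = (E*[ij,v] - F*[ij,u])/(EG - F^2)


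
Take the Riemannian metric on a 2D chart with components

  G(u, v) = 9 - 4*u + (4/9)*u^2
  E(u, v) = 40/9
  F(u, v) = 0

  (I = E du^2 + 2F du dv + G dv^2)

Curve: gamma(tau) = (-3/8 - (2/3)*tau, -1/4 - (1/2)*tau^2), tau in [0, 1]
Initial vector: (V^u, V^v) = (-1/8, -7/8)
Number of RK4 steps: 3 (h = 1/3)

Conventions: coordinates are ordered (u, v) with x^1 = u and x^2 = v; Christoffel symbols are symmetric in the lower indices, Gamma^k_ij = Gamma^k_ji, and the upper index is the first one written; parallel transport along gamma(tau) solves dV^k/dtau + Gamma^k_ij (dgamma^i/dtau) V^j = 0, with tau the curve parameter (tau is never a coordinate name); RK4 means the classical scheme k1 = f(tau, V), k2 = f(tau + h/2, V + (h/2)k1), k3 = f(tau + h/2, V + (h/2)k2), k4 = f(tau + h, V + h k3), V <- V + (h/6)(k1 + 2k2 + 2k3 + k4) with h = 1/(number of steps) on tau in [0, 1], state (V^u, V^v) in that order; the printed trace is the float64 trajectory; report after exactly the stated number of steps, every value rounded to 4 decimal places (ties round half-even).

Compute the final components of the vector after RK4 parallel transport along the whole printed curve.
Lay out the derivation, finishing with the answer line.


gamma'(tau) = (-2/3, -tau); f(tau, V)^k = -Gamma^k_ij(gamma(tau)) gamma'^i(tau) V^j; h = 1/3; intermediate values shown to 6 dp
curve data and Christoffel symbols at the stage parameters:
  tau = 0.000000: gamma = (-0.375000, -0.250000), gamma' = (-0.666667, 0.000000); Gamma_uuu = 0.000000, Gamma_uuv = 0.000000, Gamma_uvv = 0.487500, Gamma_vuu = 0.000000, Gamma_vuv = -0.205128, Gamma_vvv = 0.000000
  tau = 0.166667: gamma = (-0.486111, -0.263889), gamma' = (-0.666667, -0.166667); Gamma_uuu = 0.000000, Gamma_uuv = 0.000000, Gamma_uvv = 0.498611, Gamma_vuu = 0.000000, Gamma_vuv = -0.200557, Gamma_vvv = 0.000000
  tau = 0.333333: gamma = (-0.597222, -0.305556), gamma' = (-0.666667, -0.333333); Gamma_uuu = 0.000000, Gamma_uuv = 0.000000, Gamma_uvv = 0.509722, Gamma_vuu = 0.000000, Gamma_vuv = -0.196185, Gamma_vvv = 0.000000
  tau = 0.500000: gamma = (-0.708333, -0.375000), gamma' = (-0.666667, -0.500000); Gamma_uuu = 0.000000, Gamma_uuv = 0.000000, Gamma_uvv = 0.520833, Gamma_vuu = 0.000000, Gamma_vuv = -0.192000, Gamma_vvv = 0.000000
  tau = 0.666667: gamma = (-0.819444, -0.472222), gamma' = (-0.666667, -0.666667); Gamma_uuu = 0.000000, Gamma_uuv = 0.000000, Gamma_uvv = 0.531944, Gamma_vuu = 0.000000, Gamma_vuv = -0.187990, Gamma_vvv = 0.000000
  tau = 0.833333: gamma = (-0.930556, -0.597222), gamma' = (-0.666667, -0.833333); Gamma_uuu = 0.000000, Gamma_uuv = 0.000000, Gamma_uvv = 0.543056, Gamma_vuu = 0.000000, Gamma_vuv = -0.184143, Gamma_vvv = 0.000000
  tau = 1.000000: gamma = (-1.041667, -0.750000), gamma' = (-0.666667, -1.000000); Gamma_uuu = 0.000000, Gamma_uuv = 0.000000, Gamma_uvv = 0.554167, Gamma_vuu = 0.000000, Gamma_vuv = -0.180451, Gamma_vvv = 0.000000
step 0: V^u = -0.1250, V^v = -0.8750
step 1: k1 = (0.000000, 0.119658), k2 = (-0.071057, 0.118503), k3 = (-0.071073, 0.118925), k4 = (-0.141934, 0.118980); V <- V + (h/6)(k1 + 2k2 + 2k3 + k4): V^u = -0.1487, V^v = -0.8354
step 2: k1 = (-0.141934, 0.118980), k2 = (-0.212378, 0.120932), k3 = (-0.212293, 0.122017), k4 = (-0.281820, 0.127097); V <- V + (h/6)(k1 + 2k2 + 2k3 + k4): V^u = -0.2194, V^v = -0.7947
step 3: k1 = (-0.281823, 0.127094), k2 = (-0.350051, 0.135834), k3 = (-0.349392, 0.137400), k4 = (-0.415013, 0.150701); V <- V + (h/6)(k1 + 2k2 + 2k3 + k4): V^u = -0.3358, V^v = -0.7489

Answer: V^u = -0.3358, V^v = -0.7489
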